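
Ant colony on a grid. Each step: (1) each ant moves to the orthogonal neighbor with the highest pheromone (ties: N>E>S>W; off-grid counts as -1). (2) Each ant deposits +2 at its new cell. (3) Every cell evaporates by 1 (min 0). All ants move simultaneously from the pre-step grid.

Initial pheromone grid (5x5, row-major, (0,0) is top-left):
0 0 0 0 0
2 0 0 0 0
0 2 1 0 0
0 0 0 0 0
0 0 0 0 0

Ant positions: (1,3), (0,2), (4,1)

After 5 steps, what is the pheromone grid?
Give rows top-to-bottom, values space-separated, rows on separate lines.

After step 1: ants at (0,3),(0,3),(3,1)
  0 0 0 3 0
  1 0 0 0 0
  0 1 0 0 0
  0 1 0 0 0
  0 0 0 0 0
After step 2: ants at (0,4),(0,4),(2,1)
  0 0 0 2 3
  0 0 0 0 0
  0 2 0 0 0
  0 0 0 0 0
  0 0 0 0 0
After step 3: ants at (0,3),(0,3),(1,1)
  0 0 0 5 2
  0 1 0 0 0
  0 1 0 0 0
  0 0 0 0 0
  0 0 0 0 0
After step 4: ants at (0,4),(0,4),(2,1)
  0 0 0 4 5
  0 0 0 0 0
  0 2 0 0 0
  0 0 0 0 0
  0 0 0 0 0
After step 5: ants at (0,3),(0,3),(1,1)
  0 0 0 7 4
  0 1 0 0 0
  0 1 0 0 0
  0 0 0 0 0
  0 0 0 0 0

0 0 0 7 4
0 1 0 0 0
0 1 0 0 0
0 0 0 0 0
0 0 0 0 0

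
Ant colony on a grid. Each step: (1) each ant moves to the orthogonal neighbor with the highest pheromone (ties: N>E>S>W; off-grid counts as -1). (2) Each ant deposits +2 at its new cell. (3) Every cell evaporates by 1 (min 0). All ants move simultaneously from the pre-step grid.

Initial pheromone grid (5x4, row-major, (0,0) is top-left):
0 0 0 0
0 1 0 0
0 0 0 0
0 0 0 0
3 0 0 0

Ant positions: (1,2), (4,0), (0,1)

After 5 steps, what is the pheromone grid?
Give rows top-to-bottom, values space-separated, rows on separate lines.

After step 1: ants at (1,1),(3,0),(1,1)
  0 0 0 0
  0 4 0 0
  0 0 0 0
  1 0 0 0
  2 0 0 0
After step 2: ants at (0,1),(4,0),(0,1)
  0 3 0 0
  0 3 0 0
  0 0 0 0
  0 0 0 0
  3 0 0 0
After step 3: ants at (1,1),(3,0),(1,1)
  0 2 0 0
  0 6 0 0
  0 0 0 0
  1 0 0 0
  2 0 0 0
After step 4: ants at (0,1),(4,0),(0,1)
  0 5 0 0
  0 5 0 0
  0 0 0 0
  0 0 0 0
  3 0 0 0
After step 5: ants at (1,1),(3,0),(1,1)
  0 4 0 0
  0 8 0 0
  0 0 0 0
  1 0 0 0
  2 0 0 0

0 4 0 0
0 8 0 0
0 0 0 0
1 0 0 0
2 0 0 0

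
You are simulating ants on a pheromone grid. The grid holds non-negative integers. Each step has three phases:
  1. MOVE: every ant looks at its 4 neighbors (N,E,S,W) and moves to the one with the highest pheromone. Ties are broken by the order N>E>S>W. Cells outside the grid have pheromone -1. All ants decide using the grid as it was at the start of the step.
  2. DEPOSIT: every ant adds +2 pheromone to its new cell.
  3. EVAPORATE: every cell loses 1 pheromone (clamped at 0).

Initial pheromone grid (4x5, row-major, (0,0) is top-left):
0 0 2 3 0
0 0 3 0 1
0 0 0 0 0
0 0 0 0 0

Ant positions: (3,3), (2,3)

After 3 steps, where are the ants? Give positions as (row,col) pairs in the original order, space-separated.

Step 1: ant0:(3,3)->N->(2,3) | ant1:(2,3)->N->(1,3)
  grid max=2 at (0,3)
Step 2: ant0:(2,3)->N->(1,3) | ant1:(1,3)->N->(0,3)
  grid max=3 at (0,3)
Step 3: ant0:(1,3)->N->(0,3) | ant1:(0,3)->S->(1,3)
  grid max=4 at (0,3)

(0,3) (1,3)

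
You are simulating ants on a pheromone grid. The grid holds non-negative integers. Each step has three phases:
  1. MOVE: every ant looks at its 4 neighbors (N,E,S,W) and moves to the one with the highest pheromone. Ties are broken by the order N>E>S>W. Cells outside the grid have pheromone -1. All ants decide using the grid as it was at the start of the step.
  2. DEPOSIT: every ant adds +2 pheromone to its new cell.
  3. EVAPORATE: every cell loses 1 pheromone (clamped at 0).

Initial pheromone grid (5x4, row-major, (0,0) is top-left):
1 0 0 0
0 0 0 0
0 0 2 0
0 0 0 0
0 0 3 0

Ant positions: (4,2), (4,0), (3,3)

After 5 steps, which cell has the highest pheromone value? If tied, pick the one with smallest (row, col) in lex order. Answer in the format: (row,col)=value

Step 1: ant0:(4,2)->N->(3,2) | ant1:(4,0)->N->(3,0) | ant2:(3,3)->N->(2,3)
  grid max=2 at (4,2)
Step 2: ant0:(3,2)->S->(4,2) | ant1:(3,0)->N->(2,0) | ant2:(2,3)->W->(2,2)
  grid max=3 at (4,2)
Step 3: ant0:(4,2)->N->(3,2) | ant1:(2,0)->N->(1,0) | ant2:(2,2)->N->(1,2)
  grid max=2 at (4,2)
Step 4: ant0:(3,2)->S->(4,2) | ant1:(1,0)->N->(0,0) | ant2:(1,2)->S->(2,2)
  grid max=3 at (4,2)
Step 5: ant0:(4,2)->N->(3,2) | ant1:(0,0)->E->(0,1) | ant2:(2,2)->N->(1,2)
  grid max=2 at (4,2)
Final grid:
  0 1 0 0
  0 0 1 0
  0 0 1 0
  0 0 1 0
  0 0 2 0
Max pheromone 2 at (4,2)

Answer: (4,2)=2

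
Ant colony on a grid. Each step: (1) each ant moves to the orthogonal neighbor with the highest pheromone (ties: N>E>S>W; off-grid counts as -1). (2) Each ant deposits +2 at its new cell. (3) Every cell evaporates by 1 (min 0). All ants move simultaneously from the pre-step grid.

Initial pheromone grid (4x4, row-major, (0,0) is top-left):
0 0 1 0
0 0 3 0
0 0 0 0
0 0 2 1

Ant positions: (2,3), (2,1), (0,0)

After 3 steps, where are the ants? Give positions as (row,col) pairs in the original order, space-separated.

Step 1: ant0:(2,3)->S->(3,3) | ant1:(2,1)->N->(1,1) | ant2:(0,0)->E->(0,1)
  grid max=2 at (1,2)
Step 2: ant0:(3,3)->W->(3,2) | ant1:(1,1)->E->(1,2) | ant2:(0,1)->S->(1,1)
  grid max=3 at (1,2)
Step 3: ant0:(3,2)->E->(3,3) | ant1:(1,2)->W->(1,1) | ant2:(1,1)->E->(1,2)
  grid max=4 at (1,2)

(3,3) (1,1) (1,2)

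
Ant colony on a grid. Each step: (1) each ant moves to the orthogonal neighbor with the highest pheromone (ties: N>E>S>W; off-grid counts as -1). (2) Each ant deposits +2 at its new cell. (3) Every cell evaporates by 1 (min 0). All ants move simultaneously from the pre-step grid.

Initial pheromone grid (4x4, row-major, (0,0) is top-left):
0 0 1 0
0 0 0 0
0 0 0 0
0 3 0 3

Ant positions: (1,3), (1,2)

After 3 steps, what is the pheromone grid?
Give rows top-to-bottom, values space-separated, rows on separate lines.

After step 1: ants at (0,3),(0,2)
  0 0 2 1
  0 0 0 0
  0 0 0 0
  0 2 0 2
After step 2: ants at (0,2),(0,3)
  0 0 3 2
  0 0 0 0
  0 0 0 0
  0 1 0 1
After step 3: ants at (0,3),(0,2)
  0 0 4 3
  0 0 0 0
  0 0 0 0
  0 0 0 0

0 0 4 3
0 0 0 0
0 0 0 0
0 0 0 0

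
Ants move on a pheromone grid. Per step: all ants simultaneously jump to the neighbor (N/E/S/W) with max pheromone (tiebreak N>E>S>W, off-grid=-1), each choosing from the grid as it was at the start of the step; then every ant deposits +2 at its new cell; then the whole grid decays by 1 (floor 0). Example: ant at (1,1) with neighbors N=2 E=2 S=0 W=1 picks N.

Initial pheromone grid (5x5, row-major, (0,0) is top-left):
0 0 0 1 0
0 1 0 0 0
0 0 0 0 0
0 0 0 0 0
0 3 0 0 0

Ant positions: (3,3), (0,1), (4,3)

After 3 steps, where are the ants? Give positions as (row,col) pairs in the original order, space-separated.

Step 1: ant0:(3,3)->N->(2,3) | ant1:(0,1)->S->(1,1) | ant2:(4,3)->N->(3,3)
  grid max=2 at (1,1)
Step 2: ant0:(2,3)->S->(3,3) | ant1:(1,1)->N->(0,1) | ant2:(3,3)->N->(2,3)
  grid max=2 at (2,3)
Step 3: ant0:(3,3)->N->(2,3) | ant1:(0,1)->S->(1,1) | ant2:(2,3)->S->(3,3)
  grid max=3 at (2,3)

(2,3) (1,1) (3,3)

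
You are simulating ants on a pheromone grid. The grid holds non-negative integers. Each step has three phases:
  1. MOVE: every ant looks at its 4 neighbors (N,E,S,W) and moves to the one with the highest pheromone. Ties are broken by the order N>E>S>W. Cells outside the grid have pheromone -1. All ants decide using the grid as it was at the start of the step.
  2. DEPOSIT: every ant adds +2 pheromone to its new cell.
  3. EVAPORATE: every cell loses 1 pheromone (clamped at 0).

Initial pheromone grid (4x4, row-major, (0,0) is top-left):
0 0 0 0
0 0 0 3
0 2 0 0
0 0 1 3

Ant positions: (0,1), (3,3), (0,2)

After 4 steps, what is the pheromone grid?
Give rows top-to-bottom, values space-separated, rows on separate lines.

After step 1: ants at (0,2),(3,2),(0,3)
  0 0 1 1
  0 0 0 2
  0 1 0 0
  0 0 2 2
After step 2: ants at (0,3),(3,3),(1,3)
  0 0 0 2
  0 0 0 3
  0 0 0 0
  0 0 1 3
After step 3: ants at (1,3),(3,2),(0,3)
  0 0 0 3
  0 0 0 4
  0 0 0 0
  0 0 2 2
After step 4: ants at (0,3),(3,3),(1,3)
  0 0 0 4
  0 0 0 5
  0 0 0 0
  0 0 1 3

0 0 0 4
0 0 0 5
0 0 0 0
0 0 1 3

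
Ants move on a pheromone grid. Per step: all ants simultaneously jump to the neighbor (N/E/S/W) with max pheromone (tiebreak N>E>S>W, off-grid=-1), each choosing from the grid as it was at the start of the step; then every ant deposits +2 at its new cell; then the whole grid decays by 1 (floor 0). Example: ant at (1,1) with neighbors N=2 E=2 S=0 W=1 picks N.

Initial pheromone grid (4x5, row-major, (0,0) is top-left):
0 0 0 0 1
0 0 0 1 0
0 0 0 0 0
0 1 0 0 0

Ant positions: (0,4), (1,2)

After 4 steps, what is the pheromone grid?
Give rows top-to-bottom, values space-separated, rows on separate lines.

After step 1: ants at (1,4),(1,3)
  0 0 0 0 0
  0 0 0 2 1
  0 0 0 0 0
  0 0 0 0 0
After step 2: ants at (1,3),(1,4)
  0 0 0 0 0
  0 0 0 3 2
  0 0 0 0 0
  0 0 0 0 0
After step 3: ants at (1,4),(1,3)
  0 0 0 0 0
  0 0 0 4 3
  0 0 0 0 0
  0 0 0 0 0
After step 4: ants at (1,3),(1,4)
  0 0 0 0 0
  0 0 0 5 4
  0 0 0 0 0
  0 0 0 0 0

0 0 0 0 0
0 0 0 5 4
0 0 0 0 0
0 0 0 0 0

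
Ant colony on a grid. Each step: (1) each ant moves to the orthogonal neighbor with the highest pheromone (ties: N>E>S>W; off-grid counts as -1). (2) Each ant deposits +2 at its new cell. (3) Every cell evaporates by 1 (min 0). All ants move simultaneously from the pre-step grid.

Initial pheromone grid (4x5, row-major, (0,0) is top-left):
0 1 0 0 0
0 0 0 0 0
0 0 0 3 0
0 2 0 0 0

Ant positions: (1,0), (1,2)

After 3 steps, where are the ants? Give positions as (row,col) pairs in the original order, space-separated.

Step 1: ant0:(1,0)->N->(0,0) | ant1:(1,2)->N->(0,2)
  grid max=2 at (2,3)
Step 2: ant0:(0,0)->E->(0,1) | ant1:(0,2)->E->(0,3)
  grid max=1 at (0,1)
Step 3: ant0:(0,1)->E->(0,2) | ant1:(0,3)->E->(0,4)
  grid max=1 at (0,2)

(0,2) (0,4)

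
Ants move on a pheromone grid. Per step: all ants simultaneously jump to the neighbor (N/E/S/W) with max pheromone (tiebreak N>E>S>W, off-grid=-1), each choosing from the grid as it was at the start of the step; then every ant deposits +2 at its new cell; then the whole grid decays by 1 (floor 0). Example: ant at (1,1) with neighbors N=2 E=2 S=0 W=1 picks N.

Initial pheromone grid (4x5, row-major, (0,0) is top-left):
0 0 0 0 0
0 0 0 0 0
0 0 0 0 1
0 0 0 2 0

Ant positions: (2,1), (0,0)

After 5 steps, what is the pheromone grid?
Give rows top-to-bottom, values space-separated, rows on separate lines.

After step 1: ants at (1,1),(0,1)
  0 1 0 0 0
  0 1 0 0 0
  0 0 0 0 0
  0 0 0 1 0
After step 2: ants at (0,1),(1,1)
  0 2 0 0 0
  0 2 0 0 0
  0 0 0 0 0
  0 0 0 0 0
After step 3: ants at (1,1),(0,1)
  0 3 0 0 0
  0 3 0 0 0
  0 0 0 0 0
  0 0 0 0 0
After step 4: ants at (0,1),(1,1)
  0 4 0 0 0
  0 4 0 0 0
  0 0 0 0 0
  0 0 0 0 0
After step 5: ants at (1,1),(0,1)
  0 5 0 0 0
  0 5 0 0 0
  0 0 0 0 0
  0 0 0 0 0

0 5 0 0 0
0 5 0 0 0
0 0 0 0 0
0 0 0 0 0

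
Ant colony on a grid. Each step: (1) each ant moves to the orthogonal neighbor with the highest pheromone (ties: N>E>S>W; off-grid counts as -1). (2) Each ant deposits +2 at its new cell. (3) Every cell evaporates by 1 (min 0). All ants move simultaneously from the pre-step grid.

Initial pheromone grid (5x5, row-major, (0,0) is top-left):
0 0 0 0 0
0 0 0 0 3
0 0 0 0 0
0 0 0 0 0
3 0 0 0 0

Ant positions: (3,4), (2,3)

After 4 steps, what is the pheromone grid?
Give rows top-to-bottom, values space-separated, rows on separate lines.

After step 1: ants at (2,4),(1,3)
  0 0 0 0 0
  0 0 0 1 2
  0 0 0 0 1
  0 0 0 0 0
  2 0 0 0 0
After step 2: ants at (1,4),(1,4)
  0 0 0 0 0
  0 0 0 0 5
  0 0 0 0 0
  0 0 0 0 0
  1 0 0 0 0
After step 3: ants at (0,4),(0,4)
  0 0 0 0 3
  0 0 0 0 4
  0 0 0 0 0
  0 0 0 0 0
  0 0 0 0 0
After step 4: ants at (1,4),(1,4)
  0 0 0 0 2
  0 0 0 0 7
  0 0 0 0 0
  0 0 0 0 0
  0 0 0 0 0

0 0 0 0 2
0 0 0 0 7
0 0 0 0 0
0 0 0 0 0
0 0 0 0 0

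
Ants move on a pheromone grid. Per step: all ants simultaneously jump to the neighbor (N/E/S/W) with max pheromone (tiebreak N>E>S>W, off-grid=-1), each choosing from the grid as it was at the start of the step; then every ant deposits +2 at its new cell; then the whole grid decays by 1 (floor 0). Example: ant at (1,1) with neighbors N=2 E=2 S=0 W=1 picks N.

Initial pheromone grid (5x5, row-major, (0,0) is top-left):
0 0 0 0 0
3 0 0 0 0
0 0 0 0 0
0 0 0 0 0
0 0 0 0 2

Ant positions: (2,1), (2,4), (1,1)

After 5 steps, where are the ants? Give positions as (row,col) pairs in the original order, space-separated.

Step 1: ant0:(2,1)->N->(1,1) | ant1:(2,4)->N->(1,4) | ant2:(1,1)->W->(1,0)
  grid max=4 at (1,0)
Step 2: ant0:(1,1)->W->(1,0) | ant1:(1,4)->N->(0,4) | ant2:(1,0)->E->(1,1)
  grid max=5 at (1,0)
Step 3: ant0:(1,0)->E->(1,1) | ant1:(0,4)->S->(1,4) | ant2:(1,1)->W->(1,0)
  grid max=6 at (1,0)
Step 4: ant0:(1,1)->W->(1,0) | ant1:(1,4)->N->(0,4) | ant2:(1,0)->E->(1,1)
  grid max=7 at (1,0)
Step 5: ant0:(1,0)->E->(1,1) | ant1:(0,4)->S->(1,4) | ant2:(1,1)->W->(1,0)
  grid max=8 at (1,0)

(1,1) (1,4) (1,0)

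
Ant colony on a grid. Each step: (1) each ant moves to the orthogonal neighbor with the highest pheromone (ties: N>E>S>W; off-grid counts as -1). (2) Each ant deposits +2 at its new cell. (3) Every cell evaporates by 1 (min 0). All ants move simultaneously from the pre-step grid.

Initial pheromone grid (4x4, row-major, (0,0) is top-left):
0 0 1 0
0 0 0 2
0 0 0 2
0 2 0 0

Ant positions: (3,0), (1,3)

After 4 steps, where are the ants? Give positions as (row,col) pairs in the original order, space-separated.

Step 1: ant0:(3,0)->E->(3,1) | ant1:(1,3)->S->(2,3)
  grid max=3 at (2,3)
Step 2: ant0:(3,1)->N->(2,1) | ant1:(2,3)->N->(1,3)
  grid max=2 at (1,3)
Step 3: ant0:(2,1)->S->(3,1) | ant1:(1,3)->S->(2,3)
  grid max=3 at (2,3)
Step 4: ant0:(3,1)->N->(2,1) | ant1:(2,3)->N->(1,3)
  grid max=2 at (1,3)

(2,1) (1,3)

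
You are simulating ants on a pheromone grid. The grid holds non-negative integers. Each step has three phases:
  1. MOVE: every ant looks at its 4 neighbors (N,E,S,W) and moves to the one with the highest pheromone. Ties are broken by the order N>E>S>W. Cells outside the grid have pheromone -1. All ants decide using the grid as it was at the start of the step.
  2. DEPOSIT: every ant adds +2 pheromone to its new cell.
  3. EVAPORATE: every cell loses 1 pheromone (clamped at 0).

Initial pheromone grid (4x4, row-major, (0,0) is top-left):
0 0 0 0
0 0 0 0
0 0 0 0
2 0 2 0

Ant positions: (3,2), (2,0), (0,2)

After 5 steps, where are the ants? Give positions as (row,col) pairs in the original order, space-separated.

Step 1: ant0:(3,2)->N->(2,2) | ant1:(2,0)->S->(3,0) | ant2:(0,2)->E->(0,3)
  grid max=3 at (3,0)
Step 2: ant0:(2,2)->S->(3,2) | ant1:(3,0)->N->(2,0) | ant2:(0,3)->S->(1,3)
  grid max=2 at (3,0)
Step 3: ant0:(3,2)->N->(2,2) | ant1:(2,0)->S->(3,0) | ant2:(1,3)->N->(0,3)
  grid max=3 at (3,0)
Step 4: ant0:(2,2)->S->(3,2) | ant1:(3,0)->N->(2,0) | ant2:(0,3)->S->(1,3)
  grid max=2 at (3,0)
Step 5: ant0:(3,2)->N->(2,2) | ant1:(2,0)->S->(3,0) | ant2:(1,3)->N->(0,3)
  grid max=3 at (3,0)

(2,2) (3,0) (0,3)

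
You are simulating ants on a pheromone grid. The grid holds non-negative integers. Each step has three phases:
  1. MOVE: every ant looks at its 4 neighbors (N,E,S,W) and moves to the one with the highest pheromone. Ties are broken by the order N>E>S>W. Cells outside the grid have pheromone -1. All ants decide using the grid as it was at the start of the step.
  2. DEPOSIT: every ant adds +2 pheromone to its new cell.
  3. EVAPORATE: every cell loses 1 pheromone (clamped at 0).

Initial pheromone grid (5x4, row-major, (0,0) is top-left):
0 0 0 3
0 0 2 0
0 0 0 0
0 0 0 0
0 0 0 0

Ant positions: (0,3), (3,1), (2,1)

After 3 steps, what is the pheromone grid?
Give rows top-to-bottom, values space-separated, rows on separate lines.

After step 1: ants at (1,3),(2,1),(1,1)
  0 0 0 2
  0 1 1 1
  0 1 0 0
  0 0 0 0
  0 0 0 0
After step 2: ants at (0,3),(1,1),(1,2)
  0 0 0 3
  0 2 2 0
  0 0 0 0
  0 0 0 0
  0 0 0 0
After step 3: ants at (1,3),(1,2),(1,1)
  0 0 0 2
  0 3 3 1
  0 0 0 0
  0 0 0 0
  0 0 0 0

0 0 0 2
0 3 3 1
0 0 0 0
0 0 0 0
0 0 0 0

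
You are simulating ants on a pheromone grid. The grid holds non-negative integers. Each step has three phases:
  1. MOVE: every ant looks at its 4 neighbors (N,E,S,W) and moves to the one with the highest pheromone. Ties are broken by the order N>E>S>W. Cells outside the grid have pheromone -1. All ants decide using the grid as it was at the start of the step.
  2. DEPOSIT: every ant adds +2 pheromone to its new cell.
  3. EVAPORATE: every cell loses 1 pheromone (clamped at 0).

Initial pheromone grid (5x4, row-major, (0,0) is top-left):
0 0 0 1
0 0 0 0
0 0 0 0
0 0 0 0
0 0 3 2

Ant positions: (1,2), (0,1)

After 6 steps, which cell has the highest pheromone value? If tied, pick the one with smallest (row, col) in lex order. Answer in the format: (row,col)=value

Answer: (0,3)=7

Derivation:
Step 1: ant0:(1,2)->N->(0,2) | ant1:(0,1)->E->(0,2)
  grid max=3 at (0,2)
Step 2: ant0:(0,2)->E->(0,3) | ant1:(0,2)->E->(0,3)
  grid max=3 at (0,3)
Step 3: ant0:(0,3)->W->(0,2) | ant1:(0,3)->W->(0,2)
  grid max=5 at (0,2)
Step 4: ant0:(0,2)->E->(0,3) | ant1:(0,2)->E->(0,3)
  grid max=5 at (0,3)
Step 5: ant0:(0,3)->W->(0,2) | ant1:(0,3)->W->(0,2)
  grid max=7 at (0,2)
Step 6: ant0:(0,2)->E->(0,3) | ant1:(0,2)->E->(0,3)
  grid max=7 at (0,3)
Final grid:
  0 0 6 7
  0 0 0 0
  0 0 0 0
  0 0 0 0
  0 0 0 0
Max pheromone 7 at (0,3)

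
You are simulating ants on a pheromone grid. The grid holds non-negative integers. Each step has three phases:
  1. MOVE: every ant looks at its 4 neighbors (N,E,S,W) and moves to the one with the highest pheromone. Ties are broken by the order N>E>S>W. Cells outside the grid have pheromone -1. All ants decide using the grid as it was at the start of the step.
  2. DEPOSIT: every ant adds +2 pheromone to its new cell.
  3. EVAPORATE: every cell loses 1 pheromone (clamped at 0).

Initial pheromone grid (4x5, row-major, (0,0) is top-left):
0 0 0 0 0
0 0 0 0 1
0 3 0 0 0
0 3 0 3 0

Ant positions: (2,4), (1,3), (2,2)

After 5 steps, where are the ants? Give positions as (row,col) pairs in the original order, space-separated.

Step 1: ant0:(2,4)->N->(1,4) | ant1:(1,3)->E->(1,4) | ant2:(2,2)->W->(2,1)
  grid max=4 at (1,4)
Step 2: ant0:(1,4)->N->(0,4) | ant1:(1,4)->N->(0,4) | ant2:(2,1)->S->(3,1)
  grid max=3 at (0,4)
Step 3: ant0:(0,4)->S->(1,4) | ant1:(0,4)->S->(1,4) | ant2:(3,1)->N->(2,1)
  grid max=6 at (1,4)
Step 4: ant0:(1,4)->N->(0,4) | ant1:(1,4)->N->(0,4) | ant2:(2,1)->S->(3,1)
  grid max=5 at (0,4)
Step 5: ant0:(0,4)->S->(1,4) | ant1:(0,4)->S->(1,4) | ant2:(3,1)->N->(2,1)
  grid max=8 at (1,4)

(1,4) (1,4) (2,1)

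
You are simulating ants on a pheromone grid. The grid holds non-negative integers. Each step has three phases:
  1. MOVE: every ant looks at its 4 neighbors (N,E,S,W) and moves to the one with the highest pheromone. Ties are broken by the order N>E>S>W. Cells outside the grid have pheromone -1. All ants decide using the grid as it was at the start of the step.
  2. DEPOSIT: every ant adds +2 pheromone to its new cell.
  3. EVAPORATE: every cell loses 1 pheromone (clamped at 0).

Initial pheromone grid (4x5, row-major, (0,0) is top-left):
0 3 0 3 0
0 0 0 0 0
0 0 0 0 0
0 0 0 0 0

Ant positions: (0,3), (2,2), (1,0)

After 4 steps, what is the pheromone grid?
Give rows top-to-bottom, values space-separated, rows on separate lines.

After step 1: ants at (0,4),(1,2),(0,0)
  1 2 0 2 1
  0 0 1 0 0
  0 0 0 0 0
  0 0 0 0 0
After step 2: ants at (0,3),(0,2),(0,1)
  0 3 1 3 0
  0 0 0 0 0
  0 0 0 0 0
  0 0 0 0 0
After step 3: ants at (0,2),(0,3),(0,2)
  0 2 4 4 0
  0 0 0 0 0
  0 0 0 0 0
  0 0 0 0 0
After step 4: ants at (0,3),(0,2),(0,3)
  0 1 5 7 0
  0 0 0 0 0
  0 0 0 0 0
  0 0 0 0 0

0 1 5 7 0
0 0 0 0 0
0 0 0 0 0
0 0 0 0 0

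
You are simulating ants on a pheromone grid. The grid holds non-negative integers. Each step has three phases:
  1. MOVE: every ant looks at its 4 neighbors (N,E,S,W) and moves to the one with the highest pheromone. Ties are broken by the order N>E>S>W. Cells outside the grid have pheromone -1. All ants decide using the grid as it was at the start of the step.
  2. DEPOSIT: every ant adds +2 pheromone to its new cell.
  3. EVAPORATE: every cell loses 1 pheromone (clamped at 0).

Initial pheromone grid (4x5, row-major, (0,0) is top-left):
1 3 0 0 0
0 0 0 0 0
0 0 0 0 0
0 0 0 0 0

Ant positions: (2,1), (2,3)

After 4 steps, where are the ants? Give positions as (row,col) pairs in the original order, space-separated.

Step 1: ant0:(2,1)->N->(1,1) | ant1:(2,3)->N->(1,3)
  grid max=2 at (0,1)
Step 2: ant0:(1,1)->N->(0,1) | ant1:(1,3)->N->(0,3)
  grid max=3 at (0,1)
Step 3: ant0:(0,1)->E->(0,2) | ant1:(0,3)->E->(0,4)
  grid max=2 at (0,1)
Step 4: ant0:(0,2)->W->(0,1) | ant1:(0,4)->S->(1,4)
  grid max=3 at (0,1)

(0,1) (1,4)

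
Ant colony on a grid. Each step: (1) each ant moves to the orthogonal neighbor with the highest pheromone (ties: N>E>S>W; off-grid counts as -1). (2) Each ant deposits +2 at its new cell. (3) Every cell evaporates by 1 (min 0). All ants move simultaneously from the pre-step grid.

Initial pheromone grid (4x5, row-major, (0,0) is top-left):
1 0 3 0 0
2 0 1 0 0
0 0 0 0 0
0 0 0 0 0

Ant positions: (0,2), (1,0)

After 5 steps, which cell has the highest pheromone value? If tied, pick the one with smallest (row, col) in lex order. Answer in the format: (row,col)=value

Answer: (0,0)=2

Derivation:
Step 1: ant0:(0,2)->S->(1,2) | ant1:(1,0)->N->(0,0)
  grid max=2 at (0,0)
Step 2: ant0:(1,2)->N->(0,2) | ant1:(0,0)->S->(1,0)
  grid max=3 at (0,2)
Step 3: ant0:(0,2)->S->(1,2) | ant1:(1,0)->N->(0,0)
  grid max=2 at (0,0)
Step 4: ant0:(1,2)->N->(0,2) | ant1:(0,0)->S->(1,0)
  grid max=3 at (0,2)
Step 5: ant0:(0,2)->S->(1,2) | ant1:(1,0)->N->(0,0)
  grid max=2 at (0,0)
Final grid:
  2 0 2 0 0
  1 0 2 0 0
  0 0 0 0 0
  0 0 0 0 0
Max pheromone 2 at (0,0)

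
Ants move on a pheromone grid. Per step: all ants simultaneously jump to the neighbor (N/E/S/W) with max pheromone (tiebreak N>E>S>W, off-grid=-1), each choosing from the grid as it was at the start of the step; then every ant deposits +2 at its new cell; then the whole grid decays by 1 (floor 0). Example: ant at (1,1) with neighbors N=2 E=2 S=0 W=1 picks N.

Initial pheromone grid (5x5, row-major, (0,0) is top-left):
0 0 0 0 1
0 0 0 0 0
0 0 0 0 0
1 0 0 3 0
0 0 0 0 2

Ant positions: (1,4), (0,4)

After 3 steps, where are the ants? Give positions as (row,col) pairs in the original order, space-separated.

Step 1: ant0:(1,4)->N->(0,4) | ant1:(0,4)->S->(1,4)
  grid max=2 at (0,4)
Step 2: ant0:(0,4)->S->(1,4) | ant1:(1,4)->N->(0,4)
  grid max=3 at (0,4)
Step 3: ant0:(1,4)->N->(0,4) | ant1:(0,4)->S->(1,4)
  grid max=4 at (0,4)

(0,4) (1,4)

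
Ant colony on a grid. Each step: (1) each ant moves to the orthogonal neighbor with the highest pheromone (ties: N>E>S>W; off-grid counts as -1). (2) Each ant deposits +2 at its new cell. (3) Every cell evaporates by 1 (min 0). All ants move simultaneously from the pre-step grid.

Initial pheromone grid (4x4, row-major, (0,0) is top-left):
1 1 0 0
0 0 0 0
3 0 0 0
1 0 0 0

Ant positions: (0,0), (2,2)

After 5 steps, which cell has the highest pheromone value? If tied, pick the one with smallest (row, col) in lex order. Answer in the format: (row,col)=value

Step 1: ant0:(0,0)->E->(0,1) | ant1:(2,2)->N->(1,2)
  grid max=2 at (0,1)
Step 2: ant0:(0,1)->E->(0,2) | ant1:(1,2)->N->(0,2)
  grid max=3 at (0,2)
Step 3: ant0:(0,2)->W->(0,1) | ant1:(0,2)->W->(0,1)
  grid max=4 at (0,1)
Step 4: ant0:(0,1)->E->(0,2) | ant1:(0,1)->E->(0,2)
  grid max=5 at (0,2)
Step 5: ant0:(0,2)->W->(0,1) | ant1:(0,2)->W->(0,1)
  grid max=6 at (0,1)
Final grid:
  0 6 4 0
  0 0 0 0
  0 0 0 0
  0 0 0 0
Max pheromone 6 at (0,1)

Answer: (0,1)=6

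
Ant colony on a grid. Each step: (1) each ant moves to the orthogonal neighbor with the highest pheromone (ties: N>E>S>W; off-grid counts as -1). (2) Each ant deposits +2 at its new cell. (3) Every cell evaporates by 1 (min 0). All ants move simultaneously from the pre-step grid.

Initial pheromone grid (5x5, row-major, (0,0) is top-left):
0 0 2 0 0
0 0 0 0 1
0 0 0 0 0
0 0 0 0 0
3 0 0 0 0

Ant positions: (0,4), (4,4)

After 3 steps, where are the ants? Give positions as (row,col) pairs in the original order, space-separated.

Step 1: ant0:(0,4)->S->(1,4) | ant1:(4,4)->N->(3,4)
  grid max=2 at (1,4)
Step 2: ant0:(1,4)->N->(0,4) | ant1:(3,4)->N->(2,4)
  grid max=1 at (0,4)
Step 3: ant0:(0,4)->S->(1,4) | ant1:(2,4)->N->(1,4)
  grid max=4 at (1,4)

(1,4) (1,4)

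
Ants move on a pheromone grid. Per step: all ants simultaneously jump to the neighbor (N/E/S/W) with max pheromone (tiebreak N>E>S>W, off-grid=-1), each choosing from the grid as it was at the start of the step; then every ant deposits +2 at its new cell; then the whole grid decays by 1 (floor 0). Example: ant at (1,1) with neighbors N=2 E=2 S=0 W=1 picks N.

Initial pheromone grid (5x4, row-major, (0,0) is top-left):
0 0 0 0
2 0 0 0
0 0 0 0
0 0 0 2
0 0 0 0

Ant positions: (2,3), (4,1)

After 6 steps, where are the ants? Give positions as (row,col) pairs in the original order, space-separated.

Step 1: ant0:(2,3)->S->(3,3) | ant1:(4,1)->N->(3,1)
  grid max=3 at (3,3)
Step 2: ant0:(3,3)->N->(2,3) | ant1:(3,1)->N->(2,1)
  grid max=2 at (3,3)
Step 3: ant0:(2,3)->S->(3,3) | ant1:(2,1)->N->(1,1)
  grid max=3 at (3,3)
Step 4: ant0:(3,3)->N->(2,3) | ant1:(1,1)->N->(0,1)
  grid max=2 at (3,3)
Step 5: ant0:(2,3)->S->(3,3) | ant1:(0,1)->E->(0,2)
  grid max=3 at (3,3)
Step 6: ant0:(3,3)->N->(2,3) | ant1:(0,2)->E->(0,3)
  grid max=2 at (3,3)

(2,3) (0,3)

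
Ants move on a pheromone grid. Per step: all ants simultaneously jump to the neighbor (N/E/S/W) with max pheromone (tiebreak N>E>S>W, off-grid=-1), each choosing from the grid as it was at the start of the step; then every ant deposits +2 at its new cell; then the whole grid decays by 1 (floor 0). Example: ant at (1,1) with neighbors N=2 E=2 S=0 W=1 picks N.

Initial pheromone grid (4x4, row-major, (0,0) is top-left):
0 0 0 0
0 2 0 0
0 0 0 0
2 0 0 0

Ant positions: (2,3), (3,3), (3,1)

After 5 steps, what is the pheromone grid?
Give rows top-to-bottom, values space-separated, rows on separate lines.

After step 1: ants at (1,3),(2,3),(3,0)
  0 0 0 0
  0 1 0 1
  0 0 0 1
  3 0 0 0
After step 2: ants at (2,3),(1,3),(2,0)
  0 0 0 0
  0 0 0 2
  1 0 0 2
  2 0 0 0
After step 3: ants at (1,3),(2,3),(3,0)
  0 0 0 0
  0 0 0 3
  0 0 0 3
  3 0 0 0
After step 4: ants at (2,3),(1,3),(2,0)
  0 0 0 0
  0 0 0 4
  1 0 0 4
  2 0 0 0
After step 5: ants at (1,3),(2,3),(3,0)
  0 0 0 0
  0 0 0 5
  0 0 0 5
  3 0 0 0

0 0 0 0
0 0 0 5
0 0 0 5
3 0 0 0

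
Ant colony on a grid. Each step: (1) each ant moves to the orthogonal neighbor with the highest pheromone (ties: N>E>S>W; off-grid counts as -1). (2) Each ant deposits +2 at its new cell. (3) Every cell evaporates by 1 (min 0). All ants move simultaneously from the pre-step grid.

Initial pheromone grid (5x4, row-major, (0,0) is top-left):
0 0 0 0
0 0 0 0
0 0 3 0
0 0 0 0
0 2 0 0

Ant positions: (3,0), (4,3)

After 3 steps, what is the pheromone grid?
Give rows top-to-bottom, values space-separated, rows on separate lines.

After step 1: ants at (2,0),(3,3)
  0 0 0 0
  0 0 0 0
  1 0 2 0
  0 0 0 1
  0 1 0 0
After step 2: ants at (1,0),(2,3)
  0 0 0 0
  1 0 0 0
  0 0 1 1
  0 0 0 0
  0 0 0 0
After step 3: ants at (0,0),(2,2)
  1 0 0 0
  0 0 0 0
  0 0 2 0
  0 0 0 0
  0 0 0 0

1 0 0 0
0 0 0 0
0 0 2 0
0 0 0 0
0 0 0 0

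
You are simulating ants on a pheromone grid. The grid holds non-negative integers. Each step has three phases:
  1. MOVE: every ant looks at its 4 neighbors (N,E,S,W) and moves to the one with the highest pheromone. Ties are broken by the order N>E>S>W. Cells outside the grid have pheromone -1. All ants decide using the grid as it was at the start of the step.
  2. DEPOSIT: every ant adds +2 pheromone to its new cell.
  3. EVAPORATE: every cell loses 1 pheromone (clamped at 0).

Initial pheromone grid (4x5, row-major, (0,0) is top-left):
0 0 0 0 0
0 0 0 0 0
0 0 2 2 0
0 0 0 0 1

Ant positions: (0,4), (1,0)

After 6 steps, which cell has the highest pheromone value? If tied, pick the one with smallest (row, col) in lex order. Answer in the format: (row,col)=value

Answer: (0,3)=3

Derivation:
Step 1: ant0:(0,4)->S->(1,4) | ant1:(1,0)->N->(0,0)
  grid max=1 at (0,0)
Step 2: ant0:(1,4)->N->(0,4) | ant1:(0,0)->E->(0,1)
  grid max=1 at (0,1)
Step 3: ant0:(0,4)->S->(1,4) | ant1:(0,1)->E->(0,2)
  grid max=1 at (0,2)
Step 4: ant0:(1,4)->N->(0,4) | ant1:(0,2)->E->(0,3)
  grid max=1 at (0,3)
Step 5: ant0:(0,4)->W->(0,3) | ant1:(0,3)->E->(0,4)
  grid max=2 at (0,3)
Step 6: ant0:(0,3)->E->(0,4) | ant1:(0,4)->W->(0,3)
  grid max=3 at (0,3)
Final grid:
  0 0 0 3 3
  0 0 0 0 0
  0 0 0 0 0
  0 0 0 0 0
Max pheromone 3 at (0,3)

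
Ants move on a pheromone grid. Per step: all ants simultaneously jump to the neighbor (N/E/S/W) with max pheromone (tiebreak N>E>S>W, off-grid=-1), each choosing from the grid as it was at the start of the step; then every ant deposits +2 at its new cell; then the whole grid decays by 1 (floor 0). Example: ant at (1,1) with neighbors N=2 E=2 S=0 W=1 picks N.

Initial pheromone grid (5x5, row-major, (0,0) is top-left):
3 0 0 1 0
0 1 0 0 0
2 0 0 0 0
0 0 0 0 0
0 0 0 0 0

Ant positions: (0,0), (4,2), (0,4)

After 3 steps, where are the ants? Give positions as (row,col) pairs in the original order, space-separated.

Step 1: ant0:(0,0)->E->(0,1) | ant1:(4,2)->N->(3,2) | ant2:(0,4)->W->(0,3)
  grid max=2 at (0,0)
Step 2: ant0:(0,1)->W->(0,0) | ant1:(3,2)->N->(2,2) | ant2:(0,3)->E->(0,4)
  grid max=3 at (0,0)
Step 3: ant0:(0,0)->E->(0,1) | ant1:(2,2)->N->(1,2) | ant2:(0,4)->W->(0,3)
  grid max=2 at (0,0)

(0,1) (1,2) (0,3)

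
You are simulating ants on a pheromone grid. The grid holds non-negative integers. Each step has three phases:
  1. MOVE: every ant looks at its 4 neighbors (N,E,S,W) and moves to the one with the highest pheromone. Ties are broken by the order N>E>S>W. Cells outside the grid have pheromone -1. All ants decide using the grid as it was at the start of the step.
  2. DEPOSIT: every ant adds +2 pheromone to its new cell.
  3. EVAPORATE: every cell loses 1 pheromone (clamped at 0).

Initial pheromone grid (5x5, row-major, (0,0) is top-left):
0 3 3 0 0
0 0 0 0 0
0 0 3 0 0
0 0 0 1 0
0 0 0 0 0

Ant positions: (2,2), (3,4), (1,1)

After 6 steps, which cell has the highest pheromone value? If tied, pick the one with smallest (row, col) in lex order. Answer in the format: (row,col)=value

Step 1: ant0:(2,2)->N->(1,2) | ant1:(3,4)->W->(3,3) | ant2:(1,1)->N->(0,1)
  grid max=4 at (0,1)
Step 2: ant0:(1,2)->N->(0,2) | ant1:(3,3)->N->(2,3) | ant2:(0,1)->E->(0,2)
  grid max=5 at (0,2)
Step 3: ant0:(0,2)->W->(0,1) | ant1:(2,3)->S->(3,3) | ant2:(0,2)->W->(0,1)
  grid max=6 at (0,1)
Step 4: ant0:(0,1)->E->(0,2) | ant1:(3,3)->N->(2,3) | ant2:(0,1)->E->(0,2)
  grid max=7 at (0,2)
Step 5: ant0:(0,2)->W->(0,1) | ant1:(2,3)->S->(3,3) | ant2:(0,2)->W->(0,1)
  grid max=8 at (0,1)
Step 6: ant0:(0,1)->E->(0,2) | ant1:(3,3)->N->(2,3) | ant2:(0,1)->E->(0,2)
  grid max=9 at (0,2)
Final grid:
  0 7 9 0 0
  0 0 0 0 0
  0 0 0 1 0
  0 0 0 1 0
  0 0 0 0 0
Max pheromone 9 at (0,2)

Answer: (0,2)=9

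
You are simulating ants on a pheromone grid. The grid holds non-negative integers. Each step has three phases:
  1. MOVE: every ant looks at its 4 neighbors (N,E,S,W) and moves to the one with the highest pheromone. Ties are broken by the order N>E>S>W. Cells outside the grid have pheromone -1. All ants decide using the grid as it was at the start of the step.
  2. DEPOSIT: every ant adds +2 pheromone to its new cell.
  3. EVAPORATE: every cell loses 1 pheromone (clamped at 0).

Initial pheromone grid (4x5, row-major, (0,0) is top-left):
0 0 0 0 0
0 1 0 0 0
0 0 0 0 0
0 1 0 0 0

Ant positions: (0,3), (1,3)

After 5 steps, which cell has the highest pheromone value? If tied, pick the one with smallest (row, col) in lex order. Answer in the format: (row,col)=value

Answer: (0,3)=5

Derivation:
Step 1: ant0:(0,3)->E->(0,4) | ant1:(1,3)->N->(0,3)
  grid max=1 at (0,3)
Step 2: ant0:(0,4)->W->(0,3) | ant1:(0,3)->E->(0,4)
  grid max=2 at (0,3)
Step 3: ant0:(0,3)->E->(0,4) | ant1:(0,4)->W->(0,3)
  grid max=3 at (0,3)
Step 4: ant0:(0,4)->W->(0,3) | ant1:(0,3)->E->(0,4)
  grid max=4 at (0,3)
Step 5: ant0:(0,3)->E->(0,4) | ant1:(0,4)->W->(0,3)
  grid max=5 at (0,3)
Final grid:
  0 0 0 5 5
  0 0 0 0 0
  0 0 0 0 0
  0 0 0 0 0
Max pheromone 5 at (0,3)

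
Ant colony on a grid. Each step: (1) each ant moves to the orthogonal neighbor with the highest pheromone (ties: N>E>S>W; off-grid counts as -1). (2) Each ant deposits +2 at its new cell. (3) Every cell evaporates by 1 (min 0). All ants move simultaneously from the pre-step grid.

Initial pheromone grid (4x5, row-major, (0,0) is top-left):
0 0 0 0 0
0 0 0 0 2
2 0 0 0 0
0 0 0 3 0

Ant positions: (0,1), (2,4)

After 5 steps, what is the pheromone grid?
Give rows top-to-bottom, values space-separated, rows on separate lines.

After step 1: ants at (0,2),(1,4)
  0 0 1 0 0
  0 0 0 0 3
  1 0 0 0 0
  0 0 0 2 0
After step 2: ants at (0,3),(0,4)
  0 0 0 1 1
  0 0 0 0 2
  0 0 0 0 0
  0 0 0 1 0
After step 3: ants at (0,4),(1,4)
  0 0 0 0 2
  0 0 0 0 3
  0 0 0 0 0
  0 0 0 0 0
After step 4: ants at (1,4),(0,4)
  0 0 0 0 3
  0 0 0 0 4
  0 0 0 0 0
  0 0 0 0 0
After step 5: ants at (0,4),(1,4)
  0 0 0 0 4
  0 0 0 0 5
  0 0 0 0 0
  0 0 0 0 0

0 0 0 0 4
0 0 0 0 5
0 0 0 0 0
0 0 0 0 0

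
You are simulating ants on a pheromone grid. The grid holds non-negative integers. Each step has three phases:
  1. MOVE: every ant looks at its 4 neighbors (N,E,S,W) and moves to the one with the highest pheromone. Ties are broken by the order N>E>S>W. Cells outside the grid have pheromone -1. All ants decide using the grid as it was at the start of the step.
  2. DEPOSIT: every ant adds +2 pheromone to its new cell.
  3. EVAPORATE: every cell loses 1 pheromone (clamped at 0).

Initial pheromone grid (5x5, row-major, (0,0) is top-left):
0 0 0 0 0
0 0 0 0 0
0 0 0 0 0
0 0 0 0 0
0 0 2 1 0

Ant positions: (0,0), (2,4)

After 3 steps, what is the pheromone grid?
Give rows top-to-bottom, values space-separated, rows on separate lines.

After step 1: ants at (0,1),(1,4)
  0 1 0 0 0
  0 0 0 0 1
  0 0 0 0 0
  0 0 0 0 0
  0 0 1 0 0
After step 2: ants at (0,2),(0,4)
  0 0 1 0 1
  0 0 0 0 0
  0 0 0 0 0
  0 0 0 0 0
  0 0 0 0 0
After step 3: ants at (0,3),(1,4)
  0 0 0 1 0
  0 0 0 0 1
  0 0 0 0 0
  0 0 0 0 0
  0 0 0 0 0

0 0 0 1 0
0 0 0 0 1
0 0 0 0 0
0 0 0 0 0
0 0 0 0 0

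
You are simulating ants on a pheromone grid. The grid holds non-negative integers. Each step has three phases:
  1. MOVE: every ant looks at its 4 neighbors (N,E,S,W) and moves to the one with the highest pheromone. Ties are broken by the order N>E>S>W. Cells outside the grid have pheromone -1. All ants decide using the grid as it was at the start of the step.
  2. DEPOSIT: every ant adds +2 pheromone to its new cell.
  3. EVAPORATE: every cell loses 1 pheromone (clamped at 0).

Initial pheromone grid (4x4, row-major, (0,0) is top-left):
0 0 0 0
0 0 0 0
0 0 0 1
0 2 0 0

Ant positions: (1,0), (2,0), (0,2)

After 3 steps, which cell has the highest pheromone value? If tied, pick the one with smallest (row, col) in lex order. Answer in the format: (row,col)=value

Answer: (0,0)=3

Derivation:
Step 1: ant0:(1,0)->N->(0,0) | ant1:(2,0)->N->(1,0) | ant2:(0,2)->E->(0,3)
  grid max=1 at (0,0)
Step 2: ant0:(0,0)->S->(1,0) | ant1:(1,0)->N->(0,0) | ant2:(0,3)->S->(1,3)
  grid max=2 at (0,0)
Step 3: ant0:(1,0)->N->(0,0) | ant1:(0,0)->S->(1,0) | ant2:(1,3)->N->(0,3)
  grid max=3 at (0,0)
Final grid:
  3 0 0 1
  3 0 0 0
  0 0 0 0
  0 0 0 0
Max pheromone 3 at (0,0)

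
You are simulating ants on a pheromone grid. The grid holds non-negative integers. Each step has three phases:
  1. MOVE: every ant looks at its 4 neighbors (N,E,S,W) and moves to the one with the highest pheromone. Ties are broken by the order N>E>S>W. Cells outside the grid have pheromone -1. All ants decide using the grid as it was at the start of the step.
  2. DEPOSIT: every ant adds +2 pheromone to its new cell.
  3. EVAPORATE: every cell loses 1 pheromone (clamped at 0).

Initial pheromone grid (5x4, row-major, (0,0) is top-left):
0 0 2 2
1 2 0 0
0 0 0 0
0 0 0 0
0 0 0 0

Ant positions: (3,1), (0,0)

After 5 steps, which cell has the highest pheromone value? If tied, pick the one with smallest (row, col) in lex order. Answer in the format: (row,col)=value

Answer: (1,0)=6

Derivation:
Step 1: ant0:(3,1)->N->(2,1) | ant1:(0,0)->S->(1,0)
  grid max=2 at (1,0)
Step 2: ant0:(2,1)->N->(1,1) | ant1:(1,0)->E->(1,1)
  grid max=4 at (1,1)
Step 3: ant0:(1,1)->W->(1,0) | ant1:(1,1)->W->(1,0)
  grid max=4 at (1,0)
Step 4: ant0:(1,0)->E->(1,1) | ant1:(1,0)->E->(1,1)
  grid max=6 at (1,1)
Step 5: ant0:(1,1)->W->(1,0) | ant1:(1,1)->W->(1,0)
  grid max=6 at (1,0)
Final grid:
  0 0 0 0
  6 5 0 0
  0 0 0 0
  0 0 0 0
  0 0 0 0
Max pheromone 6 at (1,0)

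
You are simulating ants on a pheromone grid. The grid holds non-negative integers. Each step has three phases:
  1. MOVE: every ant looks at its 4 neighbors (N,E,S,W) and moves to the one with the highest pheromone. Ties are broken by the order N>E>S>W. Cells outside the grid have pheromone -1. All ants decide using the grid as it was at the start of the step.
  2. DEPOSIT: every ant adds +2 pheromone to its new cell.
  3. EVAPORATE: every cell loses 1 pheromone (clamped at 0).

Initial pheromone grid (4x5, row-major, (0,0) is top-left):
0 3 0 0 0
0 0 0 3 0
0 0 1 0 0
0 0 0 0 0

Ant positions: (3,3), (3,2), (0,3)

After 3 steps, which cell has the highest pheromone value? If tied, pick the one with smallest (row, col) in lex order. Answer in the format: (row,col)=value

Step 1: ant0:(3,3)->N->(2,3) | ant1:(3,2)->N->(2,2) | ant2:(0,3)->S->(1,3)
  grid max=4 at (1,3)
Step 2: ant0:(2,3)->N->(1,3) | ant1:(2,2)->E->(2,3) | ant2:(1,3)->S->(2,3)
  grid max=5 at (1,3)
Step 3: ant0:(1,3)->S->(2,3) | ant1:(2,3)->N->(1,3) | ant2:(2,3)->N->(1,3)
  grid max=8 at (1,3)
Final grid:
  0 0 0 0 0
  0 0 0 8 0
  0 0 0 5 0
  0 0 0 0 0
Max pheromone 8 at (1,3)

Answer: (1,3)=8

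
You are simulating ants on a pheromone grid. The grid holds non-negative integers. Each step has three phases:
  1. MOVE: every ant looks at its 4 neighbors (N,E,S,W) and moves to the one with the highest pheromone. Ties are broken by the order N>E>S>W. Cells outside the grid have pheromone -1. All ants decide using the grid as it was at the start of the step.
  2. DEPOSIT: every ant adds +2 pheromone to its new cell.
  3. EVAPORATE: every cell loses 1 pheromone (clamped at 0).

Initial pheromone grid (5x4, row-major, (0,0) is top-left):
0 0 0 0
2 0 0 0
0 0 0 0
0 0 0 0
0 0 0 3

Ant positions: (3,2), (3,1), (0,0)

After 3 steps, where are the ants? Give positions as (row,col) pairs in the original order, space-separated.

Step 1: ant0:(3,2)->N->(2,2) | ant1:(3,1)->N->(2,1) | ant2:(0,0)->S->(1,0)
  grid max=3 at (1,0)
Step 2: ant0:(2,2)->W->(2,1) | ant1:(2,1)->E->(2,2) | ant2:(1,0)->N->(0,0)
  grid max=2 at (1,0)
Step 3: ant0:(2,1)->E->(2,2) | ant1:(2,2)->W->(2,1) | ant2:(0,0)->S->(1,0)
  grid max=3 at (1,0)

(2,2) (2,1) (1,0)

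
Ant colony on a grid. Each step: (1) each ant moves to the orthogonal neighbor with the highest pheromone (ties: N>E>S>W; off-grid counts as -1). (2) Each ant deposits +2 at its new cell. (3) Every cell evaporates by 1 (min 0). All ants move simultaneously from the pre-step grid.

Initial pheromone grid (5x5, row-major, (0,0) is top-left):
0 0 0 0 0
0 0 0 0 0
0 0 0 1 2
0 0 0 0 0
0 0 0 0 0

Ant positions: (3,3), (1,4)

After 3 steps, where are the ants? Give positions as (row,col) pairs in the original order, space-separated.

Step 1: ant0:(3,3)->N->(2,3) | ant1:(1,4)->S->(2,4)
  grid max=3 at (2,4)
Step 2: ant0:(2,3)->E->(2,4) | ant1:(2,4)->W->(2,3)
  grid max=4 at (2,4)
Step 3: ant0:(2,4)->W->(2,3) | ant1:(2,3)->E->(2,4)
  grid max=5 at (2,4)

(2,3) (2,4)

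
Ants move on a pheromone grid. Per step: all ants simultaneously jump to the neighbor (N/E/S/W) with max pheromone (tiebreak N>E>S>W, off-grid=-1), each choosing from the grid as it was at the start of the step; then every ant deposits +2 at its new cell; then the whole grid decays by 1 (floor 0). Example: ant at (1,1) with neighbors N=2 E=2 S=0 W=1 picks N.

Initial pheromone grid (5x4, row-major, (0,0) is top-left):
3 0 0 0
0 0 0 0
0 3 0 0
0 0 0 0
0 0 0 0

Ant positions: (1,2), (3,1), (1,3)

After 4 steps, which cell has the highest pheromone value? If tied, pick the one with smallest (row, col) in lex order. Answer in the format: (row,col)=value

Answer: (0,2)=4

Derivation:
Step 1: ant0:(1,2)->N->(0,2) | ant1:(3,1)->N->(2,1) | ant2:(1,3)->N->(0,3)
  grid max=4 at (2,1)
Step 2: ant0:(0,2)->E->(0,3) | ant1:(2,1)->N->(1,1) | ant2:(0,3)->W->(0,2)
  grid max=3 at (2,1)
Step 3: ant0:(0,3)->W->(0,2) | ant1:(1,1)->S->(2,1) | ant2:(0,2)->E->(0,3)
  grid max=4 at (2,1)
Step 4: ant0:(0,2)->E->(0,3) | ant1:(2,1)->N->(1,1) | ant2:(0,3)->W->(0,2)
  grid max=4 at (0,2)
Final grid:
  0 0 4 4
  0 1 0 0
  0 3 0 0
  0 0 0 0
  0 0 0 0
Max pheromone 4 at (0,2)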